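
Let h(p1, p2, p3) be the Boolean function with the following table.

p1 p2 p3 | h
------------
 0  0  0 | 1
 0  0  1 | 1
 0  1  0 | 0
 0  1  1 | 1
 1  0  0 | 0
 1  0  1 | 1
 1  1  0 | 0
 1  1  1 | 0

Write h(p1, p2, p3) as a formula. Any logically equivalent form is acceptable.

The 1-rows are (0,0,0), (0,0,1), (0,1,1), (1,0,1). Each contributes one minterm — ¬p1·¬p2·¬p3; ¬p1·¬p2·p3; ¬p1·p2·p3; p1·¬p2·p3 — and their disjunction is a sum-of-products form of h.

h(p1, p2, p3) = ((((~p1 & ~p2) & ~p3) | ((~p1 & ~p2) & p3)) | ((~p1 & p2) & p3)) | ((p1 & ~p2) & p3)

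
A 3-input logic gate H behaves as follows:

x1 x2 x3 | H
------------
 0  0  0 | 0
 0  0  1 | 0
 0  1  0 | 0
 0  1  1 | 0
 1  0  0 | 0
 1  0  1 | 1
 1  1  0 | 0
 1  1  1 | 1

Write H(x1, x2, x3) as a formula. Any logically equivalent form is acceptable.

H=1 on 2 inputs: (1,0,1), (1,1,1). Reading each as a conjunction of literals (x1·¬x2·x3, x1·x2·x3) and taking the OR gives the canonical DNF.

H(x1, x2, x3) = ((x1 AND NOT x2) AND x3) OR ((x1 AND x2) AND x3)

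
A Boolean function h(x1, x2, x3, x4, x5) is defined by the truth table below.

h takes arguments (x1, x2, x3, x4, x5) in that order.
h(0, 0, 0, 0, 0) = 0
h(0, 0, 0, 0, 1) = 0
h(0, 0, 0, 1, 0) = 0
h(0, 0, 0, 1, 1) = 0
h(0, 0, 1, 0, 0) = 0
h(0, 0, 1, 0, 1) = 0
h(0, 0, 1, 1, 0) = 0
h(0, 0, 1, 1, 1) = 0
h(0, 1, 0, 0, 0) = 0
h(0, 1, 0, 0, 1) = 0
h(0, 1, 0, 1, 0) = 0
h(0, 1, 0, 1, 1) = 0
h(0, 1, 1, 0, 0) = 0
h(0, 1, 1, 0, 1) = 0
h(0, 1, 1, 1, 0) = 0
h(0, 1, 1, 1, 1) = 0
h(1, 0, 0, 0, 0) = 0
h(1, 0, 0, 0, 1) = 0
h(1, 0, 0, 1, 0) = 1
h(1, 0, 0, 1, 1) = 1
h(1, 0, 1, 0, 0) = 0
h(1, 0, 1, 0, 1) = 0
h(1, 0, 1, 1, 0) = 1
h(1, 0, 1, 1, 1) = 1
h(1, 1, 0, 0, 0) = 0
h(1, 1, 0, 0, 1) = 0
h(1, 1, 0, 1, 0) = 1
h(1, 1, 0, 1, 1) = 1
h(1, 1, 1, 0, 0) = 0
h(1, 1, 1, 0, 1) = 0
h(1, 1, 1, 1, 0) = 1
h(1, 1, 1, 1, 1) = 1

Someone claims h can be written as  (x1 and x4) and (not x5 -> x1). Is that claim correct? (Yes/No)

Evaluate (x1 and x4) and (not x5 -> x1) on each row and compare to h:
  x1=0, x2=0, x3=0, x4=0, x5=0: formula gives 0, h = 0 ✓
  x1=0, x2=0, x3=0, x4=0, x5=1: formula gives 0, h = 0 ✓
  x1=0, x2=0, x3=0, x4=1, x5=0: formula gives 0, h = 0 ✓
  x1=0, x2=0, x3=0, x4=1, x5=1: formula gives 0, h = 0 ✓
  … (the remaining 28 rows also agree.)
All 32 rows match — the expression computes h exactly.

Yes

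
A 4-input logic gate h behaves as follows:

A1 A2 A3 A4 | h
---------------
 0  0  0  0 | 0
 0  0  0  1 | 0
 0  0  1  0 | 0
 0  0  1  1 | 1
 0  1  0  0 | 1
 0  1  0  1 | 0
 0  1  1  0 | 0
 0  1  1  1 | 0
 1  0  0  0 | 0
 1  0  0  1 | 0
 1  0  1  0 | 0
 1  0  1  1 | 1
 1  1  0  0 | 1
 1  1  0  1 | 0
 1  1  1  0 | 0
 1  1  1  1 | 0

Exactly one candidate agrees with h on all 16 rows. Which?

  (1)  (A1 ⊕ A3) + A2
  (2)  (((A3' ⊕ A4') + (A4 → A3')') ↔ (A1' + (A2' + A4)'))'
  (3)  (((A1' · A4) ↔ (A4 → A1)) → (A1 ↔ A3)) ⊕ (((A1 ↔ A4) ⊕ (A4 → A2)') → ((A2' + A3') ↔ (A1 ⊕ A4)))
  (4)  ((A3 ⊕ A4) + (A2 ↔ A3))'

4

(1): at (0,0,1,0) it gives 1, but h = 0 — eliminated.
(2): at (0,0,0,0) it gives 1, but h = 0 — eliminated.
(3): at (0,0,0,0) it gives 1, but h = 0 — eliminated.
Only (4) survives; checking it on all 16 rows confirms it matches h.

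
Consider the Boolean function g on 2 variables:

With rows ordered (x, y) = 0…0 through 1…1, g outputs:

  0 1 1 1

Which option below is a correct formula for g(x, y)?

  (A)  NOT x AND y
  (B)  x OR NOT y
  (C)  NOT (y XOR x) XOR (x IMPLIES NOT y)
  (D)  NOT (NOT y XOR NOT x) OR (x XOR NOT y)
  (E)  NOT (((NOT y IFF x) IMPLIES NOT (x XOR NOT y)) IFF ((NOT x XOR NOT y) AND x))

(A) disagrees with g on (1,0) (formula → 0, table → 1); rule it out.
(B) disagrees with g on (0,0) (formula → 1, table → 0); rule it out.
(D) disagrees with g on (0,0) (formula → 1, table → 0); rule it out.
(E) disagrees with g on (0,0) (formula → 1, table → 0); rule it out.
That leaves (C). Evaluating it on every row reproduces the table of g exactly.

C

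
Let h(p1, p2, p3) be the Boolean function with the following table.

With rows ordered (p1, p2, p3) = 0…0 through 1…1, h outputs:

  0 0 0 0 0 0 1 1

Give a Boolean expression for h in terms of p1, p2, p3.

h(p1, p2, p3) = ((p1 & p2) & ~p3) | ((p1 & p2) & p3)

The 1-rows are (1,1,0), (1,1,1). Each contributes one minterm — p1·p2·¬p3; p1·p2·p3 — and their disjunction is a sum-of-products form of h.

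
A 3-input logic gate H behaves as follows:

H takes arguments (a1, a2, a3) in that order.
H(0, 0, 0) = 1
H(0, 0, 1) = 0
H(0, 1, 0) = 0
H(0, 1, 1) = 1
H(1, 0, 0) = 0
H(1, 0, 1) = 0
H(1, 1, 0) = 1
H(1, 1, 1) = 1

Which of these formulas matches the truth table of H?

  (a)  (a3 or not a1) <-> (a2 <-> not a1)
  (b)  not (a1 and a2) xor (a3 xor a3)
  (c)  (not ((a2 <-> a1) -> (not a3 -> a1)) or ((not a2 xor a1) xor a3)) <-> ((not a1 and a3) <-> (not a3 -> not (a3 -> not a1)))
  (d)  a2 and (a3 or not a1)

c

(a) disagrees with H on (0,0,0) (formula → 0, table → 1); rule it out.
(b) disagrees with H on (0,0,1) (formula → 1, table → 0); rule it out.
(d) disagrees with H on (0,0,0) (formula → 0, table → 1); rule it out.
(c) is the remaining candidate, and it agrees with H on all 8 inputs.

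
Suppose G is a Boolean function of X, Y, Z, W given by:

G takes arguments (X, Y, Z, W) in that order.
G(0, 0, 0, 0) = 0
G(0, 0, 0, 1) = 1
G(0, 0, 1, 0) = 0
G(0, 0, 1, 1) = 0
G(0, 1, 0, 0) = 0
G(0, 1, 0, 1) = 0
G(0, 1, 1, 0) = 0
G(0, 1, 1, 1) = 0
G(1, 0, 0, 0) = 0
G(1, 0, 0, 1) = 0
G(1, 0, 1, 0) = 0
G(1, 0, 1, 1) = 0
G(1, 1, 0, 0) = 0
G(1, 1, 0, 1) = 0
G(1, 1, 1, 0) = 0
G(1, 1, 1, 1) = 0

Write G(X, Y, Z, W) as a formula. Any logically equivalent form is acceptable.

Only row (0,0,0,1) gives 1. That row's minterm ¬X·¬Y·¬Z·W is G directly.

G(X, Y, Z, W) = ((X' · Y') · Z') · W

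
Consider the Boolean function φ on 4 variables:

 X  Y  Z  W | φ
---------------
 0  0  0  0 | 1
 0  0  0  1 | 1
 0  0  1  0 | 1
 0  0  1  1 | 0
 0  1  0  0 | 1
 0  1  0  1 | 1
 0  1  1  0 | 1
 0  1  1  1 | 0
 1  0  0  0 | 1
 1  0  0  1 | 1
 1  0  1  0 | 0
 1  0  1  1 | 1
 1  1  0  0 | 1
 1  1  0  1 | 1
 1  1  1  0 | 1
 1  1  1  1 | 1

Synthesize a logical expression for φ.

φ(X, Y, Z, W) = ~(((((~X & ~Y) & Z) & W) | (((~X & Y) & Z) & W)) | (((X & ~Y) & Z) & ~W))

The 0-rows are (0,0,1,1), (0,1,1,1), (1,0,1,0). Take each as a conjunction (¬X·¬Y·Z·W, ¬X·Y·Z·W, X·¬Y·Z·¬W), form their disjunction, and complement — that gives a formula that is 1 everywhere φ is.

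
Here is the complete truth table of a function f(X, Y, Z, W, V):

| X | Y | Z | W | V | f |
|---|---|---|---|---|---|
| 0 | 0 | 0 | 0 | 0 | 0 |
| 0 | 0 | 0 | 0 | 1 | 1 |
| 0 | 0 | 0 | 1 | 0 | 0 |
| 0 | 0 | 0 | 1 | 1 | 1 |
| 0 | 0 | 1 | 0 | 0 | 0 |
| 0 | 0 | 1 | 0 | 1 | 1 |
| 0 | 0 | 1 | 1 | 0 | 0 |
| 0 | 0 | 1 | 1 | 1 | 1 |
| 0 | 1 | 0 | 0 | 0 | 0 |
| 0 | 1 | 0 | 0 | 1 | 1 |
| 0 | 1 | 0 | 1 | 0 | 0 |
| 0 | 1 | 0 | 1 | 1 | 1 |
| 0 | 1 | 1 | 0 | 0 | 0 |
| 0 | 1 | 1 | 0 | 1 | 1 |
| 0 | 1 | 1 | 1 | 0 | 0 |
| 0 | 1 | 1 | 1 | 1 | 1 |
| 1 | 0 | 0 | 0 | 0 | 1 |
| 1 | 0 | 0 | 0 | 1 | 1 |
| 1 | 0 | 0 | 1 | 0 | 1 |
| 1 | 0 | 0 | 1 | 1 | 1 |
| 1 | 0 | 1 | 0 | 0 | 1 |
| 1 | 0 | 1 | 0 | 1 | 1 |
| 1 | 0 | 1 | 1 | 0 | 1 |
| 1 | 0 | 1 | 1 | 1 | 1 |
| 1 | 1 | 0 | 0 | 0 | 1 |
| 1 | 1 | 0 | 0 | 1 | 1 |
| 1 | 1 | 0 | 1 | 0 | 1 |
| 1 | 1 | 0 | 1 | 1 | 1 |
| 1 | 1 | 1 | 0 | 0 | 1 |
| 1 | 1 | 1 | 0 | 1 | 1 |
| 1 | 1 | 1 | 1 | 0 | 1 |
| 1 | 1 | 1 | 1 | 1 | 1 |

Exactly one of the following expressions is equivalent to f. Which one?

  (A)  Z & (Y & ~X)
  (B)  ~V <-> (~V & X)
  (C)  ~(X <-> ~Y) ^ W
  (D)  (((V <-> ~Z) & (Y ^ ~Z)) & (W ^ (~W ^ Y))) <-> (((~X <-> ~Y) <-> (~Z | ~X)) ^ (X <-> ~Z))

(A) fails at (0,0,0,0,1): the formula yields 0, f is 1.
(C) fails at (0,0,0,0,0): the formula yields 1, f is 0.
(D) fails at (0,0,1,0,0): the formula yields 1, f is 0.
That leaves (B). Evaluating it on every row reproduces the table of f exactly.

B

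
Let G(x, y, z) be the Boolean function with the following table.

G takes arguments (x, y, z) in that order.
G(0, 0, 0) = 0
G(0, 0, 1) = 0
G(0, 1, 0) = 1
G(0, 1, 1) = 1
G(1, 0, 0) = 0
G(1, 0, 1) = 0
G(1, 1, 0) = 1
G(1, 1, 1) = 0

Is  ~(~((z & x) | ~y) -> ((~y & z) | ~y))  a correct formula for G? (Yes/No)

Check the formula against G row by row:
  x=0, y=0, z=0: formula gives 0, G = 0 ✓
  x=0, y=0, z=1: formula gives 0, G = 0 ✓
  x=0, y=1, z=0: formula gives 1, G = 1 ✓
  x=0, y=1, z=1: formula gives 1, G = 1 ✓
  x=1, y=0, z=0: formula gives 0, G = 0 ✓
  … (the remaining 3 rows also agree.)
All 8 rows match — the expression computes G exactly.

Yes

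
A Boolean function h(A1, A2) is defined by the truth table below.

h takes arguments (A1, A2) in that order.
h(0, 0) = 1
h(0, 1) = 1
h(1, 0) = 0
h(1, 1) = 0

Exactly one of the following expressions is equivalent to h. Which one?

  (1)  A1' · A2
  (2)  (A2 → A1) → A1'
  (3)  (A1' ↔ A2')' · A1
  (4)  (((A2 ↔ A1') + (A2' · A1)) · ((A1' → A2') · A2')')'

(1) disagrees with h on (0,0) (formula → 0, table → 1); rule it out.
(3) disagrees with h on (0,0) (formula → 0, table → 1); rule it out.
(4) disagrees with h on (0,1) (formula → 0, table → 1); rule it out.
(2) is the remaining candidate, and it agrees with h on all 4 inputs.

2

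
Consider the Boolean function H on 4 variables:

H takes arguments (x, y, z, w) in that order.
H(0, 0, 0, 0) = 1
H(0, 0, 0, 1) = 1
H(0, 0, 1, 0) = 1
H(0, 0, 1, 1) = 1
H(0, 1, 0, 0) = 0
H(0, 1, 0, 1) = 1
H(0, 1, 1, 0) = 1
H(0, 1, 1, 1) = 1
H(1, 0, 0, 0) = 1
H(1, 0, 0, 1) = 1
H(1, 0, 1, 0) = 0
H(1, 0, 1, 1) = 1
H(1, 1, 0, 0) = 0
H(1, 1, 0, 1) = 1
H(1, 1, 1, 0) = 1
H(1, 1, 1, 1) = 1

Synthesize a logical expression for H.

H(x, y, z, w) = NOT (((((NOT x AND y) AND NOT z) AND NOT w) OR (((x AND NOT y) AND z) AND NOT w)) OR (((x AND y) AND NOT z) AND NOT w))

The 0-rows are (0,1,0,0), (1,0,1,0), (1,1,0,0). Take each as a conjunction (¬x·y·¬z·¬w, x·¬y·z·¬w, x·y·¬z·¬w), form their disjunction, and complement — that gives a formula that is 1 everywhere H is.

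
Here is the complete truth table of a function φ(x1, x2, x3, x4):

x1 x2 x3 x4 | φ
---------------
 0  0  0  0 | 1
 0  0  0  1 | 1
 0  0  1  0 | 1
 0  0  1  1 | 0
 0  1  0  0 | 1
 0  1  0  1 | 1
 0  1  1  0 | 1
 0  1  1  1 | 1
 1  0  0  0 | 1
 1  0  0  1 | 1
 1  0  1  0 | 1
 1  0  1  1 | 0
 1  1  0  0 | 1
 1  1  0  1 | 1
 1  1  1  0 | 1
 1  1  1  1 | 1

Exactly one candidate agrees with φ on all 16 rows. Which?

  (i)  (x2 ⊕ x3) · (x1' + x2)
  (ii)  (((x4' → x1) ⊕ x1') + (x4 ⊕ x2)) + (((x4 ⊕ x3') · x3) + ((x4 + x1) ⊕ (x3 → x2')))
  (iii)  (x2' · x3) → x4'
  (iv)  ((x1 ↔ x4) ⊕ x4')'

(i) fails at (0,0,0,0): the formula yields 0, φ is 1.
(ii) fails at (0,0,1,1): the formula yields 1, φ is 0.
(iv) fails at (0,0,1,1): the formula yields 1, φ is 0.
That leaves (iii). Evaluating it on every row reproduces the table of φ exactly.

iii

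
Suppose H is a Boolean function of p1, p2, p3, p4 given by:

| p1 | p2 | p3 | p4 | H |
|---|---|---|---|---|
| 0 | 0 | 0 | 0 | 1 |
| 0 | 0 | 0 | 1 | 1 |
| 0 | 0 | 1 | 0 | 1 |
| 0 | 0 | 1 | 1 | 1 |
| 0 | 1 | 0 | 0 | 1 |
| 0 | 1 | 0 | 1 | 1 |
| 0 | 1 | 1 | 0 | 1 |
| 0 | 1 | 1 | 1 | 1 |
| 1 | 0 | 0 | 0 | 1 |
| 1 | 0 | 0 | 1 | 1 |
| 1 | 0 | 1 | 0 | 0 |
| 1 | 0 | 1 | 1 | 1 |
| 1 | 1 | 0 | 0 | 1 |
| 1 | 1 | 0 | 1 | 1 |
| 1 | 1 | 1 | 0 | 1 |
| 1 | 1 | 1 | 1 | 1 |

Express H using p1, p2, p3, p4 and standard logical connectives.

Only row (1,0,1,0) gives 0. So H is 1 everywhere except there — the complement of the minterm p1·¬p2·p3·¬p4.

H(p1, p2, p3, p4) = (((p1 · p2') · p3) · p4')'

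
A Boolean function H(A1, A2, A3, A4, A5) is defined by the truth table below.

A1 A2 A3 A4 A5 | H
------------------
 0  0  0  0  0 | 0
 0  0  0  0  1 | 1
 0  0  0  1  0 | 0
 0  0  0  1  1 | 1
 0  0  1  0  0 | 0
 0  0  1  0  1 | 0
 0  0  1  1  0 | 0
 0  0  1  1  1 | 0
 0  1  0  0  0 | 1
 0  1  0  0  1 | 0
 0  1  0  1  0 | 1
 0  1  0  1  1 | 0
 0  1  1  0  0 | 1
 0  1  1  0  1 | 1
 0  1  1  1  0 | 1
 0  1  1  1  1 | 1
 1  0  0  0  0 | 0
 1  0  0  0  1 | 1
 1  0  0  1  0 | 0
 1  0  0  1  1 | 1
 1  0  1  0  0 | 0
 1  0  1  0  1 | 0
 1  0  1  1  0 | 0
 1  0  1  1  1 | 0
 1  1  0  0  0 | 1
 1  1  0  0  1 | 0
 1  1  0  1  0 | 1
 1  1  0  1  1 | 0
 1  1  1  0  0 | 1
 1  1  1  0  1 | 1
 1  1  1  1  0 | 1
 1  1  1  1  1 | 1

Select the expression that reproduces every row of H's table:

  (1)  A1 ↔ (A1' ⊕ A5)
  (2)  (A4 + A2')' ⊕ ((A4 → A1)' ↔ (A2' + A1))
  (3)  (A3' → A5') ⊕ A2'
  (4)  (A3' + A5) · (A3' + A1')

3

(1): at (0,0,1,0,1) it gives 1, but H = 0 — eliminated.
(2): at (0,0,0,0,1) it gives 0, but H = 1 — eliminated.
(4): at (0,0,0,0,0) it gives 1, but H = 0 — eliminated.
(3) is the remaining candidate, and it agrees with H on all 32 inputs.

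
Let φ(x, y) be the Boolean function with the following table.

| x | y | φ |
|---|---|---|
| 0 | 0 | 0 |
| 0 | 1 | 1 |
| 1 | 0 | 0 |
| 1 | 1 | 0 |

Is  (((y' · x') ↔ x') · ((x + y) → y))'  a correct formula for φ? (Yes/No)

Test each input against both φ and the formula:
  x=0, y=0: formula gives 0, φ = 0 ✓
  x=0, y=1: formula gives 1, φ = 1 ✓
  x=1, y=0: formula gives 1, but φ = 0 ✗
A single disagreement suffices: at (1,0) they differ, so the formula does not compute φ.

No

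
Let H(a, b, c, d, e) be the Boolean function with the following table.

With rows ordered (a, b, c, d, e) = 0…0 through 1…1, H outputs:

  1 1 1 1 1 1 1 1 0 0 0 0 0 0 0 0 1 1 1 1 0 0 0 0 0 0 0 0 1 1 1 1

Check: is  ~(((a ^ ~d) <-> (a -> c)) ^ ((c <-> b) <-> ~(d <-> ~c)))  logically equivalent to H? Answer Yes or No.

Yes

Evaluate ~(((a ^ ~d) <-> (a -> c)) ^ ((c <-> b) <-> ~(d <-> ~c))) on each row and compare to H:
  a=0, b=0, c=0, d=0, e=0: formula gives 1, H = 1 ✓
  a=0, b=0, c=0, d=0, e=1: formula gives 1, H = 1 ✓
  a=0, b=0, c=0, d=1, e=0: formula gives 1, H = 1 ✓
  a=0, b=0, c=0, d=1, e=1: formula gives 1, H = 1 ✓
  …and likewise for the remaining 28 rows.
No disagreement on any input; they are logically equivalent.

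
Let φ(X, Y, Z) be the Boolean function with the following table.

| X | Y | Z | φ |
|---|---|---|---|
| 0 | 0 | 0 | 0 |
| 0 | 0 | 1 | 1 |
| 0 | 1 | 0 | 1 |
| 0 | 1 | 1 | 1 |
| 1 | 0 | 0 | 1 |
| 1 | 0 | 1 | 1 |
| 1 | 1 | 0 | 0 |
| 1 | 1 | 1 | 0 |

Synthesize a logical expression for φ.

φ(X, Y, Z) = ¬((((¬X ∧ ¬Y) ∧ ¬Z) ∨ ((X ∧ Y) ∧ ¬Z)) ∨ ((X ∧ Y) ∧ Z))

There are just 3 zero rows: (0,0,0), (1,1,0), (1,1,1). Their minterms are ¬X·¬Y·¬Z, X·Y·¬Z, X·Y·Z; the OR of those covers precisely the 0-outputs, and negating it yields φ.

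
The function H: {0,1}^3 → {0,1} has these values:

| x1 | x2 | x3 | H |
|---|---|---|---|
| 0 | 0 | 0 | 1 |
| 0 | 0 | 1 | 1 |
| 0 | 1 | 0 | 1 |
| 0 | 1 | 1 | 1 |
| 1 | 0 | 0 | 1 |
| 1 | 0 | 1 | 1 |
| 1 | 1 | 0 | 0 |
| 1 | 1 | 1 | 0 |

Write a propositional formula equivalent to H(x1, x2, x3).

H(x1, x2, x3) = ¬(((x1 ∧ x2) ∧ ¬x3) ∨ ((x1 ∧ x2) ∧ x3))

The 0-rows are (1,1,0), (1,1,1). Take each as a conjunction (x1·x2·¬x3, x1·x2·x3), form their disjunction, and complement — that gives a formula that is 1 everywhere H is.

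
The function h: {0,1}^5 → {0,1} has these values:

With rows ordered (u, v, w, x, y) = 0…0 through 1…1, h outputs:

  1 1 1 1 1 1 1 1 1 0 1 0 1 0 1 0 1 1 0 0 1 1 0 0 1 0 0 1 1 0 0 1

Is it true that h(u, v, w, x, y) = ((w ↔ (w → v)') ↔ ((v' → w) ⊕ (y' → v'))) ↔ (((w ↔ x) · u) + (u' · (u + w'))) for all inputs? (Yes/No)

Yes

Test each input against both h and the formula:
  u=0, v=0, w=0, x=0, y=0: formula gives 1, h = 1 ✓
  u=0, v=0, w=0, x=0, y=1: formula gives 1, h = 1 ✓
  u=0, v=0, w=0, x=1, y=0: formula gives 1, h = 1 ✓
  u=0, v=0, w=0, x=1, y=1: formula gives 1, h = 1 ✓
  …and likewise for the remaining 28 rows.
Every row agrees, so the formula is equivalent.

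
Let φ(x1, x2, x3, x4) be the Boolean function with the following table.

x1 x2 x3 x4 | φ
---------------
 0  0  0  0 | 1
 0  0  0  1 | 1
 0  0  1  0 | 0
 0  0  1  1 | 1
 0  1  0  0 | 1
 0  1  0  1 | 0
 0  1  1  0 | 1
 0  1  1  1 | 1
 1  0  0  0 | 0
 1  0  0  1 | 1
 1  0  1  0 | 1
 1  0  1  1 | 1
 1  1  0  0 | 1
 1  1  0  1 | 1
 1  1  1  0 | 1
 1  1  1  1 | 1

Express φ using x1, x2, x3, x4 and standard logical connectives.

φ(x1, x2, x3, x4) = ¬(((((¬x1 ∧ ¬x2) ∧ x3) ∧ ¬x4) ∨ (((¬x1 ∧ x2) ∧ ¬x3) ∧ x4)) ∨ (((x1 ∧ ¬x2) ∧ ¬x3) ∧ ¬x4))

The 0-rows are (0,0,1,0), (0,1,0,1), (1,0,0,0). Take each as a conjunction (¬x1·¬x2·x3·¬x4, ¬x1·x2·¬x3·x4, x1·¬x2·¬x3·¬x4), form their disjunction, and complement — that gives a formula that is 1 everywhere φ is.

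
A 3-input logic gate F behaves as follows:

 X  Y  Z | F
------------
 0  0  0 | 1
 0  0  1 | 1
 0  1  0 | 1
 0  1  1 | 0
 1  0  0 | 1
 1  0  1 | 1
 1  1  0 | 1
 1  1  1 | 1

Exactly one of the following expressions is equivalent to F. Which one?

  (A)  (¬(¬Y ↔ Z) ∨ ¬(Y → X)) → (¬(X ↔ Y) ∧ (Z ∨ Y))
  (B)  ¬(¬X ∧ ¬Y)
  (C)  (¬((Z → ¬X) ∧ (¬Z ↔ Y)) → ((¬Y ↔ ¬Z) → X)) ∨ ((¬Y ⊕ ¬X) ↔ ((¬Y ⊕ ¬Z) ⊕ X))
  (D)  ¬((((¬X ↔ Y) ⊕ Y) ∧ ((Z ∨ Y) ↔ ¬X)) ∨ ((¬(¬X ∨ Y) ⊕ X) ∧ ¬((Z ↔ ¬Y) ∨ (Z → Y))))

(A): at (0,0,0) it gives 0, but F = 1 — eliminated.
(B): at (0,0,0) it gives 0, but F = 1 — eliminated.
(D): at (0,1,1) it gives 1, but F = 0 — eliminated.
That leaves (C). Evaluating it on every row reproduces the table of F exactly.

C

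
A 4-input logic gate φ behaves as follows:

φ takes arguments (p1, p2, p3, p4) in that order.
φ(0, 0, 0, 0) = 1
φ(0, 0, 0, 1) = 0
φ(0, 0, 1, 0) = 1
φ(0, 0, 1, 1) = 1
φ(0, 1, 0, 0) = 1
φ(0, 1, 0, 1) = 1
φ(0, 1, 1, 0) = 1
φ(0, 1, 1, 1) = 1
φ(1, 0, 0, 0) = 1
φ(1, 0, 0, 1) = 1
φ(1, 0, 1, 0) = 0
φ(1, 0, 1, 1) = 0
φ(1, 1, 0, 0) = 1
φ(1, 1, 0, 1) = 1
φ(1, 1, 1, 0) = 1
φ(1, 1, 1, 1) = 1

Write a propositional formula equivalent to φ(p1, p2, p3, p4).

φ(p1, p2, p3, p4) = (((((p1' · p2') · p3') · p4) + (((p1 · p2') · p3) · p4')) + (((p1 · p2') · p3) · p4))'

The 0-rows are (0,0,0,1), (1,0,1,0), (1,0,1,1). Take each as a conjunction (¬p1·¬p2·¬p3·p4, p1·¬p2·p3·¬p4, p1·¬p2·p3·p4), form their disjunction, and complement — that gives a formula that is 1 everywhere φ is.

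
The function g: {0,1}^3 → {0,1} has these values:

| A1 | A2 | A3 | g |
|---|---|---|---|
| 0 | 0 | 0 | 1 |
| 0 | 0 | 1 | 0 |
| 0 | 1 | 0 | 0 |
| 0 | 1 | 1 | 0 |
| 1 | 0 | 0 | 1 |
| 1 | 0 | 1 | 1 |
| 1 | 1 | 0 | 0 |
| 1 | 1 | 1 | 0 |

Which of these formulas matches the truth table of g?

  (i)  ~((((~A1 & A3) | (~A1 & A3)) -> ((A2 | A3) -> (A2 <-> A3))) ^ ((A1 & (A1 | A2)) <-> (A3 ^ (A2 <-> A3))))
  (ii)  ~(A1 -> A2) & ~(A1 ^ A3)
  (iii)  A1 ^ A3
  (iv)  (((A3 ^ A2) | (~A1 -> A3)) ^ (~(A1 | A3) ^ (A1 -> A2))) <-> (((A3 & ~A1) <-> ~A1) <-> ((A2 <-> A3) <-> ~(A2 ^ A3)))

iv

(i) fails at (0,0,0): the formula yields 0, g is 1.
(ii) fails at (0,0,0): the formula yields 0, g is 1.
(iii) fails at (0,0,0): the formula yields 0, g is 1.
That leaves (iv). Evaluating it on every row reproduces the table of g exactly.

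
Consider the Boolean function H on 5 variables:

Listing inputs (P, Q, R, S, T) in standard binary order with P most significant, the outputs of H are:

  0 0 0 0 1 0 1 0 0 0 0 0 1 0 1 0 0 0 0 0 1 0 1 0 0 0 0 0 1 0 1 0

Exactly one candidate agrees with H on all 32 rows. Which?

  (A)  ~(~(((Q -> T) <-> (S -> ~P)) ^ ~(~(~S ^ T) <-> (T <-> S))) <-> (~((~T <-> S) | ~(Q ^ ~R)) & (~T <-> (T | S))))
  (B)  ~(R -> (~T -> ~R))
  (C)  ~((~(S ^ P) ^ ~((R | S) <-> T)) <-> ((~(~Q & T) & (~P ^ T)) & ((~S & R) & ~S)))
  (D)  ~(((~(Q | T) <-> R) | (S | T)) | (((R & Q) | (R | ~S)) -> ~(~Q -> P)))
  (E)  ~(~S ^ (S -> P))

(A) disagrees with H on (0,0,0,0,0) (formula → 1, table → 0); rule it out.
(C) disagrees with H on (0,0,0,0,0) (formula → 1, table → 0); rule it out.
(D) disagrees with H on (0,0,1,0,0) (formula → 0, table → 1); rule it out.
(E) disagrees with H on (0,0,0,0,0) (formula → 1, table → 0); rule it out.
That leaves (B). Evaluating it on every row reproduces the table of H exactly.

B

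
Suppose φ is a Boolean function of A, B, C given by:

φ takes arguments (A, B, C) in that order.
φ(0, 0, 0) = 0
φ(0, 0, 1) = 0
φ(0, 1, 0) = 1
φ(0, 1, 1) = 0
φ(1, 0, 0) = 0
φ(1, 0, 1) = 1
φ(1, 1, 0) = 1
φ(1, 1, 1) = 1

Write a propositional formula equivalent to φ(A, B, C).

φ(A, B, C) = ((((~A & B) & ~C) | ((A & ~B) & C)) | ((A & B) & ~C)) | ((A & B) & C)

φ=1 on 4 inputs: (0,1,0), (1,0,1), (1,1,0), (1,1,1). Reading each as a conjunction of literals (¬A·B·¬C, A·¬B·C, A·B·¬C, A·B·C) and taking the OR gives the canonical DNF.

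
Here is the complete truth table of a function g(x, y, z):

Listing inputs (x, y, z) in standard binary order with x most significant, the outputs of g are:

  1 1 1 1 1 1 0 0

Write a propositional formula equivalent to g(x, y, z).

g is 0 on only 2 rows — (1,1,0), (1,1,1). Writing each as a minterm (x·y·¬z, x·y·z) and OR-ing them characterizes exactly where g=0, so g is the negation of that disjunction.

g(x, y, z) = not (((x and y) and not z) or ((x and y) and z))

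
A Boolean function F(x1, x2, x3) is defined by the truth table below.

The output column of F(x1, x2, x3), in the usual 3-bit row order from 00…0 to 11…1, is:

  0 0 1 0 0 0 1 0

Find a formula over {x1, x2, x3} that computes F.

F(x1, x2, x3) = ((¬x1 ∧ x2) ∧ ¬x3) ∨ ((x1 ∧ x2) ∧ ¬x3)

Collect the rows where F=1 — (0,1,0), (1,1,0) — and write one minterm per row: ¬x1·x2·¬x3, x1·x2·¬x3. Their union (logical OR) reproduces the table exactly.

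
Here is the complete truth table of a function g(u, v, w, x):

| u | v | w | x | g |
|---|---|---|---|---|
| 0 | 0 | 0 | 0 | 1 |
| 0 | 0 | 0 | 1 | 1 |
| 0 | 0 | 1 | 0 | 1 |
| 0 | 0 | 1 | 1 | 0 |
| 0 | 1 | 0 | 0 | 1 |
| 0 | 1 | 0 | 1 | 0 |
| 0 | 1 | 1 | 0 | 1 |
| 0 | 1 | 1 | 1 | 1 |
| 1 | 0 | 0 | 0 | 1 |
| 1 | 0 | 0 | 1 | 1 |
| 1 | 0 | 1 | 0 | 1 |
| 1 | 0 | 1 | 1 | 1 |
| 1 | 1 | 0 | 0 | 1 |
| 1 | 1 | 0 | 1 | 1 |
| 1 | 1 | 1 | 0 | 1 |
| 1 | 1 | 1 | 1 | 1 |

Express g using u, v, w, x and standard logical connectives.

There are just 2 zero rows: (0,0,1,1), (0,1,0,1). Their minterms are ¬u·¬v·w·x, ¬u·v·¬w·x; the OR of those covers precisely the 0-outputs, and negating it yields g.

g(u, v, w, x) = not ((((not u and not v) and w) and x) or (((not u and v) and not w) and x))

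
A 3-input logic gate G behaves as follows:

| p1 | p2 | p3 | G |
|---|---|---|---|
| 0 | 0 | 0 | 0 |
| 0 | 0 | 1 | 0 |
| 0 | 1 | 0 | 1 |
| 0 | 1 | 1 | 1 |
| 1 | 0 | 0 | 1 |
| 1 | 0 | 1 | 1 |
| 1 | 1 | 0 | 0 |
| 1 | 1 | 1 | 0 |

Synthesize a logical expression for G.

Collect the rows where G=1 — (0,1,0), (0,1,1), (1,0,0), (1,0,1) — and write one minterm per row: ¬p1·p2·¬p3, ¬p1·p2·p3, p1·¬p2·¬p3, p1·¬p2·p3. Their union (logical OR) reproduces the table exactly.

G(p1, p2, p3) = ((((not p1 and p2) and not p3) or ((not p1 and p2) and p3)) or ((p1 and not p2) and not p3)) or ((p1 and not p2) and p3)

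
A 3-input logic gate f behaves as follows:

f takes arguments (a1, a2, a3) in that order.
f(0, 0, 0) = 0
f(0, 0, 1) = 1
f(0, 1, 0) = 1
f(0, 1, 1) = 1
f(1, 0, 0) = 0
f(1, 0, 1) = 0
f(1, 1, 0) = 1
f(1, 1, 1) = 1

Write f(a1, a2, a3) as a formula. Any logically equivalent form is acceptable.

f is 0 on only 3 rows — (0,0,0), (1,0,0), (1,0,1). Writing each as a minterm (¬a1·¬a2·¬a3, a1·¬a2·¬a3, a1·¬a2·a3) and OR-ing them characterizes exactly where f=0, so f is the negation of that disjunction.

f(a1, a2, a3) = ¬((((¬a1 ∧ ¬a2) ∧ ¬a3) ∨ ((a1 ∧ ¬a2) ∧ ¬a3)) ∨ ((a1 ∧ ¬a2) ∧ a3))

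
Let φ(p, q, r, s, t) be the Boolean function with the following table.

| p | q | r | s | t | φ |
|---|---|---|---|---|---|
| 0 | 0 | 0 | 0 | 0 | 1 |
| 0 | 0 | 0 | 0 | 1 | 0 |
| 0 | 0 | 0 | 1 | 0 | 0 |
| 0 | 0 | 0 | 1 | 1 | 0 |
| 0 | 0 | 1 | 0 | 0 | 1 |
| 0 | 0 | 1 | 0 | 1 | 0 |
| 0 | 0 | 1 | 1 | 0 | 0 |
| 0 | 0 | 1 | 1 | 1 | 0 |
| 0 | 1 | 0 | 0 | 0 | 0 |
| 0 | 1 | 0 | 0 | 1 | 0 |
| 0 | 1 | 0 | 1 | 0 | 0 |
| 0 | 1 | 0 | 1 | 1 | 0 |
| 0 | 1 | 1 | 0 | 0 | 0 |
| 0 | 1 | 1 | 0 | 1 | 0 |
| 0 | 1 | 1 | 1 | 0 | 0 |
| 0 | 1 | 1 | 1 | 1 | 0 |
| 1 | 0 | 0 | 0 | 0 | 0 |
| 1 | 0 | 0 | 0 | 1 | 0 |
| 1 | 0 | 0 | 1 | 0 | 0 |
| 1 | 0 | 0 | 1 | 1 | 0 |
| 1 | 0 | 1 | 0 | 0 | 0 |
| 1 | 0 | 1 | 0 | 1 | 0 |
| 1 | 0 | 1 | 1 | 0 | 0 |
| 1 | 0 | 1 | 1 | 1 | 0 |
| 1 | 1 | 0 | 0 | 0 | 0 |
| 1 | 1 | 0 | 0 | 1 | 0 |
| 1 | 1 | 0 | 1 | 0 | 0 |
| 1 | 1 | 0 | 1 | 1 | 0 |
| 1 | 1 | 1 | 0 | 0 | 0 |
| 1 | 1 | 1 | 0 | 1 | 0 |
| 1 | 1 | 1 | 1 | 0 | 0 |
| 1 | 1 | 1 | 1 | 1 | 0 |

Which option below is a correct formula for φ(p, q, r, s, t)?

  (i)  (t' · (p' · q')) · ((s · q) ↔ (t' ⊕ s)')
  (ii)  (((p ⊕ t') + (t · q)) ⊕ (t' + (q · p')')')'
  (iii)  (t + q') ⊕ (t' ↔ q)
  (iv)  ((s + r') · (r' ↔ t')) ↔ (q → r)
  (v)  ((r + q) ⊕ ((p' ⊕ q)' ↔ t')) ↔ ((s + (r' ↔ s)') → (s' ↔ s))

(ii) fails at (0,0,0,0,0): the formula yields 0, φ is 1.
(iii) fails at (0,0,0,1,0): the formula yields 1, φ is 0.
(iv) fails at (0,0,0,1,0): the formula yields 1, φ is 0.
(v) fails at (0,0,0,1,0): the formula yields 1, φ is 0.
That leaves (i). Evaluating it on every row reproduces the table of φ exactly.

i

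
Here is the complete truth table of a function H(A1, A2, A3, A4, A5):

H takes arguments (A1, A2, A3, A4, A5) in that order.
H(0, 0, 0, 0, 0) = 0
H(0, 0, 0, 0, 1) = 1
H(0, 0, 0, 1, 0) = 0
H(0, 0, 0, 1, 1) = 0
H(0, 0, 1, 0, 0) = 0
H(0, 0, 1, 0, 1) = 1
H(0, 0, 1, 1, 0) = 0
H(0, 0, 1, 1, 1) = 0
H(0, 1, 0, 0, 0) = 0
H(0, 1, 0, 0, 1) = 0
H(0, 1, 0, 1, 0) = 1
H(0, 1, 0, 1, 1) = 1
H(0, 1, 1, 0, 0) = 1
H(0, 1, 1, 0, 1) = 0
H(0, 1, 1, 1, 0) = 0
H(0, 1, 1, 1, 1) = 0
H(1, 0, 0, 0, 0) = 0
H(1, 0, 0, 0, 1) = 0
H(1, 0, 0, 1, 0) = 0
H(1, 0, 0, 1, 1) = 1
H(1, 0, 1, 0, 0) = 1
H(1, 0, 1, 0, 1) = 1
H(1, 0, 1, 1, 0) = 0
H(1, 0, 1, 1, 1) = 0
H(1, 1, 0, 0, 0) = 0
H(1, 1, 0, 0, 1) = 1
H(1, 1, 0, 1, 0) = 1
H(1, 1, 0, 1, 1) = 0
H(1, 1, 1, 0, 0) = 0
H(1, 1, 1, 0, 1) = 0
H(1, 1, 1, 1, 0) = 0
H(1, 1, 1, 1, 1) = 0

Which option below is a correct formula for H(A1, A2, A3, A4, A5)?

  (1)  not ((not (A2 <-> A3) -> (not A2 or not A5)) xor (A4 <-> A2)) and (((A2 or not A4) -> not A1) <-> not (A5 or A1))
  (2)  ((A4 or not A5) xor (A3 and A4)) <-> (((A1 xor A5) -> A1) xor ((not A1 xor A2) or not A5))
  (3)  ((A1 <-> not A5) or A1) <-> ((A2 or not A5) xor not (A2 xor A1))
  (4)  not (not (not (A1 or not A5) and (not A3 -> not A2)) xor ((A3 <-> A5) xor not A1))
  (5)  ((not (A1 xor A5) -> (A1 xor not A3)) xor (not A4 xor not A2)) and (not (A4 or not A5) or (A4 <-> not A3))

(1): at (0,0,0,0,0) it gives 1, but H = 0 — eliminated.
(2): at (0,0,0,0,1) it gives 0, but H = 1 — eliminated.
(3): at (0,0,0,0,0) it gives 1, but H = 0 — eliminated.
(4): at (0,0,0,0,1) it gives 0, but H = 1 — eliminated.
Only (5) survives; checking it on all 32 rows confirms it matches H.

5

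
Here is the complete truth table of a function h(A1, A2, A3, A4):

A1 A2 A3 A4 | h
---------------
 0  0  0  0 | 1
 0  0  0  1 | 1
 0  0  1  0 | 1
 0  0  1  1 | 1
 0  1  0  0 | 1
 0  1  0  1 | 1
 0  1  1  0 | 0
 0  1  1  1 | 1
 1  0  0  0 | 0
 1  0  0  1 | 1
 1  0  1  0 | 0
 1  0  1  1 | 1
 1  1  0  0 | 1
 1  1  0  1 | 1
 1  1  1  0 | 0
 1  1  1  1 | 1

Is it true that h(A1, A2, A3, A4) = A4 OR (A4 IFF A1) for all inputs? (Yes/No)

No

Check the formula against h row by row:
  A1=0, A2=0, A3=0, A4=0: formula gives 1, h = 1 ✓
  A1=0, A2=0, A3=0, A4=1: formula gives 1, h = 1 ✓
  A1=0, A2=0, A3=1, A4=0: formula gives 1, h = 1 ✓
  A1=0, A2=0, A3=1, A4=1: formula gives 1, h = 1 ✓
  …
  A1=0, A2=1, A3=1, A4=0: formula gives 1, but h = 0 ✗
Row (0,1,1,0) is a counterexample, so the formula is not equivalent to h.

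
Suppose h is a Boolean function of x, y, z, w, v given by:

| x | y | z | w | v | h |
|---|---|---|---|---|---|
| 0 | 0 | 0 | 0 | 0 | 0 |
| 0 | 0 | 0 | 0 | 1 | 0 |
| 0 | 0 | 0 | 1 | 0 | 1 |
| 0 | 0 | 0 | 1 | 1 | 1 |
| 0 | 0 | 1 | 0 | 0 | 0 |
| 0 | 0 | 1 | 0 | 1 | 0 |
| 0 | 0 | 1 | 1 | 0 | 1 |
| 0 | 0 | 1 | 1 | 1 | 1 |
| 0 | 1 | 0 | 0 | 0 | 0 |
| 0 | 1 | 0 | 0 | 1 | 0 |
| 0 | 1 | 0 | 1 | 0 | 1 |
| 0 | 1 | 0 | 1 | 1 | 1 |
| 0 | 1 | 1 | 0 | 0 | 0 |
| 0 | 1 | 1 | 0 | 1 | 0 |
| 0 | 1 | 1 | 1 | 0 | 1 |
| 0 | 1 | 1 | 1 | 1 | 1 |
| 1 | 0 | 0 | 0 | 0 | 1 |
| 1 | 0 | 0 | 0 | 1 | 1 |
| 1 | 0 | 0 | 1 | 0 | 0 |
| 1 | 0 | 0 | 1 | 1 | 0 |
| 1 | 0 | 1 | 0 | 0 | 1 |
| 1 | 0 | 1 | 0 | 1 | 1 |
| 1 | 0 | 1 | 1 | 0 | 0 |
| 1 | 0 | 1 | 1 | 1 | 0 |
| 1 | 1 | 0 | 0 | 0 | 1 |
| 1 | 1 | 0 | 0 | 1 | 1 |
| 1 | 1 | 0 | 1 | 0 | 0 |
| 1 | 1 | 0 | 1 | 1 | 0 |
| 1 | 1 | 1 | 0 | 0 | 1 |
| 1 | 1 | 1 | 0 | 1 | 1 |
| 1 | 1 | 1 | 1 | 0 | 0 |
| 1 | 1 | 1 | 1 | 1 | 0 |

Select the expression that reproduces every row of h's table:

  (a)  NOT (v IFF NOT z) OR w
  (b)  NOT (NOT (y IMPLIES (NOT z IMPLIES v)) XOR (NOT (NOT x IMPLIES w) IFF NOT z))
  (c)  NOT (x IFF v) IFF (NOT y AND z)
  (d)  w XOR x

(a) fails at (0,0,0,0,0): the formula yields 1, h is 0.
(b) fails at (0,0,1,0,0): the formula yields 1, h is 0.
(c) fails at (0,0,0,0,0): the formula yields 1, h is 0.
(d) is the remaining candidate, and it agrees with h on all 32 inputs.

d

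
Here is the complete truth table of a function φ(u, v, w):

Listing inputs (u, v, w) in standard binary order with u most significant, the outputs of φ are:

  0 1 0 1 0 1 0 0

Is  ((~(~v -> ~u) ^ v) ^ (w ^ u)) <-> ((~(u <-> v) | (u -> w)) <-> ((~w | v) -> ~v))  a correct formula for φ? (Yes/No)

Check the formula against φ row by row:
  u=0, v=0, w=0: formula gives 0, φ = 0 ✓
  u=0, v=0, w=1: formula gives 1, φ = 1 ✓
  u=0, v=1, w=0: formula gives 0, φ = 0 ✓
  u=0, v=1, w=1: formula gives 1, φ = 1 ✓
  u=1, v=0, w=0: formula gives 0, φ = 0 ✓
  … (the remaining 3 rows also agree.)
Every row agrees, so the formula is equivalent.

Yes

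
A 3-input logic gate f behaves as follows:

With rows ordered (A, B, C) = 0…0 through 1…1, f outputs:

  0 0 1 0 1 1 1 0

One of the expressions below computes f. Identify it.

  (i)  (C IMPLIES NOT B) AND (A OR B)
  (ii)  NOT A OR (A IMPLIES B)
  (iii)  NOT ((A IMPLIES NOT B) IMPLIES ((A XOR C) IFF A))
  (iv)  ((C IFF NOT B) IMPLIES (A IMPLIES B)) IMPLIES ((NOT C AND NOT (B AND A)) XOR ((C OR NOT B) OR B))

(ii) disagrees with f on (0,0,0) (formula → 1, table → 0); rule it out.
(iii) disagrees with f on (0,0,1) (formula → 1, table → 0); rule it out.
(iv) disagrees with f on (0,0,1) (formula → 1, table → 0); rule it out.
That leaves (i). Evaluating it on every row reproduces the table of f exactly.

i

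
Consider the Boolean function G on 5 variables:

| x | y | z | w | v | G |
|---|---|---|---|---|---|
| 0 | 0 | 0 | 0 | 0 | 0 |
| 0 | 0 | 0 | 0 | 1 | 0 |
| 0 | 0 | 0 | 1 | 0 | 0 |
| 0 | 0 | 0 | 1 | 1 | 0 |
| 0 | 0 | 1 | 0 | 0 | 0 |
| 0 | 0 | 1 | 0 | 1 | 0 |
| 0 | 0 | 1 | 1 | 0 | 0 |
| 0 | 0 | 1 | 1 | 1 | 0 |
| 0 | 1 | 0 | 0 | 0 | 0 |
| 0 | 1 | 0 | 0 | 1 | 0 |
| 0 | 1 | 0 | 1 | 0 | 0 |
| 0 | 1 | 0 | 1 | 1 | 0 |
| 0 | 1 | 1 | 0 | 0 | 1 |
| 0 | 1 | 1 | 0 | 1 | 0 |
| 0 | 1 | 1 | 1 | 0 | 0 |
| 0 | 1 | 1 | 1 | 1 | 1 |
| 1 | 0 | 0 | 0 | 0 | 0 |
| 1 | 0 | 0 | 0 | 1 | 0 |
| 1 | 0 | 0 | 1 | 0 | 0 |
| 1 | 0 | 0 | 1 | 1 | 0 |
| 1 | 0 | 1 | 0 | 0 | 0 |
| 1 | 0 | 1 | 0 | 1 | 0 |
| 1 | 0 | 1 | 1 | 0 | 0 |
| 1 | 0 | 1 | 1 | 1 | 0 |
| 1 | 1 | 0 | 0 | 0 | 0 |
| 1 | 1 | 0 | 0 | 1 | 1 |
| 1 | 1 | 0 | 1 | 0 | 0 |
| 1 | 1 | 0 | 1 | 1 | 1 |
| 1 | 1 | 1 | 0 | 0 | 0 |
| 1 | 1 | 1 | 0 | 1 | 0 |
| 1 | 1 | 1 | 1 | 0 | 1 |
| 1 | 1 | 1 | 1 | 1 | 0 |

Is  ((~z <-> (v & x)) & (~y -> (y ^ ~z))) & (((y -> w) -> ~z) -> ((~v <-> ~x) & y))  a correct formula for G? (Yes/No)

No

Check the formula against G row by row:
  x=0, y=0, z=0, w=0, v=0: formula gives 0, G = 0 ✓
  x=0, y=0, z=0, w=0, v=1: formula gives 0, G = 0 ✓
  x=0, y=0, z=0, w=1, v=0: formula gives 0, G = 0 ✓
  x=0, y=0, z=0, w=1, v=1: formula gives 0, G = 0 ✓
  …
  x=0, y=1, z=1, w=1, v=0: formula gives 1, but G = 0 ✗
Row (0,1,1,1,0) is a counterexample, so the formula is not equivalent to G.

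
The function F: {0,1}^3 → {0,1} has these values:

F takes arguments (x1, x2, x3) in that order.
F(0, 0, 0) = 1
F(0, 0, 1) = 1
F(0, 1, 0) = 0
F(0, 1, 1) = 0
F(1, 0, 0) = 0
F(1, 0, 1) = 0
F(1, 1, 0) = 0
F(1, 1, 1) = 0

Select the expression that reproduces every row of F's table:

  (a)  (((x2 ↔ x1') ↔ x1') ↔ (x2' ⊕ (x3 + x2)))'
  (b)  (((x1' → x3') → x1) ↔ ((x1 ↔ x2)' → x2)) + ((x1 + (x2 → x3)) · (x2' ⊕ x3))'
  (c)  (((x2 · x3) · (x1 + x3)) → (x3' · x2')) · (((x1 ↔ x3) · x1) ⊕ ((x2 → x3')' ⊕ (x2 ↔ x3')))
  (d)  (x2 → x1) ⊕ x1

(a) disagrees with F on (0,0,1) (formula → 0, table → 1); rule it out.
(b) disagrees with F on (0,0,0) (formula → 0, table → 1); rule it out.
(c) disagrees with F on (0,0,0) (formula → 0, table → 1); rule it out.
(d) is the remaining candidate, and it agrees with F on all 8 inputs.

d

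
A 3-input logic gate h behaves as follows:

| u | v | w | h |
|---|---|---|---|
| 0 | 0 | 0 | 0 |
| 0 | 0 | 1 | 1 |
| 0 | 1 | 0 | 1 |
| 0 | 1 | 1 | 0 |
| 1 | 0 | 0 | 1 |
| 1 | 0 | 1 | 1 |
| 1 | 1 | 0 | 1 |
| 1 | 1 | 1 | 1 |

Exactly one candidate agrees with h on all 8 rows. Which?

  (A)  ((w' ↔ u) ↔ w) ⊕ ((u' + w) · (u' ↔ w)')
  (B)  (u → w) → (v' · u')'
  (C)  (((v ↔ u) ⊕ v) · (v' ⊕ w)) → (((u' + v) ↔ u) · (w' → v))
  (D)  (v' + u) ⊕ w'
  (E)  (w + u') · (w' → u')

C

(A) disagrees with h on (0,1,0) (formula → 0, table → 1); rule it out.
(B) disagrees with h on (0,0,1) (formula → 0, table → 1); rule it out.
(D) disagrees with h on (1,0,0) (formula → 0, table → 1); rule it out.
(E) disagrees with h on (0,0,0) (formula → 1, table → 0); rule it out.
That leaves (C). Evaluating it on every row reproduces the table of h exactly.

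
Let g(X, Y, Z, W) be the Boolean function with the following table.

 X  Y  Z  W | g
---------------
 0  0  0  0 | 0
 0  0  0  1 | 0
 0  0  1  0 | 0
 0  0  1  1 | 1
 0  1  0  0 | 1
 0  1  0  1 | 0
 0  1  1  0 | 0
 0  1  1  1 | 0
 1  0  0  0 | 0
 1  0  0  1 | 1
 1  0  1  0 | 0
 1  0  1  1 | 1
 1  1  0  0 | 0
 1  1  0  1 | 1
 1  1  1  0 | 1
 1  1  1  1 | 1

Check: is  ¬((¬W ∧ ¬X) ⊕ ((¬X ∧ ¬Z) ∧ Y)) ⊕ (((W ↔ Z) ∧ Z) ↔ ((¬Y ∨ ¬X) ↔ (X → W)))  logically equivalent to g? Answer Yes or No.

Test each input against both g and the formula:
  X=0, Y=0, Z=0, W=0: formula gives 0, g = 0 ✓
  X=0, Y=0, Z=0, W=1: formula gives 1, but g = 0 ✗
Row (0,0,0,1) is a counterexample, so the formula is not equivalent to g.

No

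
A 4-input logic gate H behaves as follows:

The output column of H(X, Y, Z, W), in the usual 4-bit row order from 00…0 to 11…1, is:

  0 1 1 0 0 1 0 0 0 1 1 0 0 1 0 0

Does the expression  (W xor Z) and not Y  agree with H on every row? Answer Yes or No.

No

Check the formula against H row by row:
  X=0, Y=0, Z=0, W=0: formula gives 0, H = 0 ✓
  X=0, Y=0, Z=0, W=1: formula gives 1, H = 1 ✓
  X=0, Y=0, Z=1, W=0: formula gives 1, H = 1 ✓
  X=0, Y=0, Z=1, W=1: formula gives 0, H = 0 ✓
  …
  X=0, Y=1, Z=0, W=1: formula gives 0, but H = 1 ✗
A single disagreement suffices: at (0,1,0,1) they differ, so the formula does not compute H.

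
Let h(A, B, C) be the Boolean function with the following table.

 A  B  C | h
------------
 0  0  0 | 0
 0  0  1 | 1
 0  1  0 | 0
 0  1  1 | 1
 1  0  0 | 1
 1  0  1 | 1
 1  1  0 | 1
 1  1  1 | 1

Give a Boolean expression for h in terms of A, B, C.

There are just 2 zero rows: (0,0,0), (0,1,0). Their minterms are ¬A·¬B·¬C, ¬A·B·¬C; the OR of those covers precisely the 0-outputs, and negating it yields h.

h(A, B, C) = ¬(((¬A ∧ ¬B) ∧ ¬C) ∨ ((¬A ∧ B) ∧ ¬C))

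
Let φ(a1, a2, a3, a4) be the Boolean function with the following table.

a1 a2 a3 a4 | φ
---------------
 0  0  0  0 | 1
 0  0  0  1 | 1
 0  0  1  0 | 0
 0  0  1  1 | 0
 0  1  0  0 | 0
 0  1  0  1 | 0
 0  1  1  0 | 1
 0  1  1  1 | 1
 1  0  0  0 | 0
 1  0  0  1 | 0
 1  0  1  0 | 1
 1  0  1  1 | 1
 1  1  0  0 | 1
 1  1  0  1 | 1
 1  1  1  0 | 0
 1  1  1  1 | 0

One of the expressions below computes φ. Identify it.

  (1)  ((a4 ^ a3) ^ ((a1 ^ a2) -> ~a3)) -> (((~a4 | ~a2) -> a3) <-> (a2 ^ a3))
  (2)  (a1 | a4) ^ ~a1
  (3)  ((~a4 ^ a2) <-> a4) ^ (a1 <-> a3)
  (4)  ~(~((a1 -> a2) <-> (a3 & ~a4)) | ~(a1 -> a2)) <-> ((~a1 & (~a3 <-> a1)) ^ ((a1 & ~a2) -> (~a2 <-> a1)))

(1) disagrees with φ on (0,0,1,0) (formula → 1, table → 0); rule it out.
(2) disagrees with φ on (0,0,0,1) (formula → 0, table → 1); rule it out.
(4) disagrees with φ on (0,0,0,0) (formula → 0, table → 1); rule it out.
(3) is the remaining candidate, and it agrees with φ on all 16 inputs.

3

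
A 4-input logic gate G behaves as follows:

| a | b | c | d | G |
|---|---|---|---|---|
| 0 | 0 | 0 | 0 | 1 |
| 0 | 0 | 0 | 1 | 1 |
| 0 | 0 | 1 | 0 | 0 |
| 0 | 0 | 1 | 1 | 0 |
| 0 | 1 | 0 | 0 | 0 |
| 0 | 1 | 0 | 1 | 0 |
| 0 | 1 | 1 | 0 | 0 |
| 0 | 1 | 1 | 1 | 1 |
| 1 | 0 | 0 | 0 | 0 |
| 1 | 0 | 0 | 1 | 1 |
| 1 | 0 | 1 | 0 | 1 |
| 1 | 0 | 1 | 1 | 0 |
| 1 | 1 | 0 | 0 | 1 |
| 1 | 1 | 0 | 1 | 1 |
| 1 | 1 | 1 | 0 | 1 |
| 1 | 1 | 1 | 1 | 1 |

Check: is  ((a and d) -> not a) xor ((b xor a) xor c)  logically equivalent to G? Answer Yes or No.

No

Test each input against both G and the formula:
  a=0, b=0, c=0, d=0: formula gives 1, G = 1 ✓
  a=0, b=0, c=0, d=1: formula gives 1, G = 1 ✓
  a=0, b=0, c=1, d=0: formula gives 0, G = 0 ✓
  a=0, b=0, c=1, d=1: formula gives 0, G = 0 ✓
  …
  a=0, b=1, c=1, d=0: formula gives 1, but G = 0 ✗
Since they disagree at (0,1,1,0), the expression is not a correct formula for G.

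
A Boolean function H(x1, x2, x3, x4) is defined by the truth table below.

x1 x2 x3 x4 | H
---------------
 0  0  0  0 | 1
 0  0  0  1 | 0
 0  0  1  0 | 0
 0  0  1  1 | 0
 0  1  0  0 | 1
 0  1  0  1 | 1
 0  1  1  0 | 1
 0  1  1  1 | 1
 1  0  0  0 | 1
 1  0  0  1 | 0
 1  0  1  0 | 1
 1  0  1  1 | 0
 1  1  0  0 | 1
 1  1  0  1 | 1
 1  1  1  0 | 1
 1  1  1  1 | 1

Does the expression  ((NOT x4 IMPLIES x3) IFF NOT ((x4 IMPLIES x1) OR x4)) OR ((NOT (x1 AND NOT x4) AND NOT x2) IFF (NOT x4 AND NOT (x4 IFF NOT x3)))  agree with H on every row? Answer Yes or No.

Evaluate ((NOT x4 IMPLIES x3) IFF NOT ((x4 IMPLIES x1) OR x4)) OR ((NOT (x1 AND NOT x4) AND NOT x2) IFF (NOT x4 AND NOT (x4 IFF NOT x3))) on each row and compare to H:
  x1=0, x2=0, x3=0, x4=0: formula gives 1, H = 1 ✓
  x1=0, x2=0, x3=0, x4=1: formula gives 0, H = 0 ✓
  x1=0, x2=0, x3=1, x4=0: formula gives 0, H = 0 ✓
  x1=0, x2=0, x3=1, x4=1: formula gives 0, H = 0 ✓
  … (the remaining 12 rows also agree.)
Every row agrees, so the formula is equivalent.

Yes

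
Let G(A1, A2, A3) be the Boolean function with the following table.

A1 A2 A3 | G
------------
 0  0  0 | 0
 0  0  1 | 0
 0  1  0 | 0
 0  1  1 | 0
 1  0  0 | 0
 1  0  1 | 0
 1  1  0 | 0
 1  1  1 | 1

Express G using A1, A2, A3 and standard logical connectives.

The output is 1 only when every input is 1 — the AND of all inputs.

G(A1, A2, A3) = (A1 · A2) · A3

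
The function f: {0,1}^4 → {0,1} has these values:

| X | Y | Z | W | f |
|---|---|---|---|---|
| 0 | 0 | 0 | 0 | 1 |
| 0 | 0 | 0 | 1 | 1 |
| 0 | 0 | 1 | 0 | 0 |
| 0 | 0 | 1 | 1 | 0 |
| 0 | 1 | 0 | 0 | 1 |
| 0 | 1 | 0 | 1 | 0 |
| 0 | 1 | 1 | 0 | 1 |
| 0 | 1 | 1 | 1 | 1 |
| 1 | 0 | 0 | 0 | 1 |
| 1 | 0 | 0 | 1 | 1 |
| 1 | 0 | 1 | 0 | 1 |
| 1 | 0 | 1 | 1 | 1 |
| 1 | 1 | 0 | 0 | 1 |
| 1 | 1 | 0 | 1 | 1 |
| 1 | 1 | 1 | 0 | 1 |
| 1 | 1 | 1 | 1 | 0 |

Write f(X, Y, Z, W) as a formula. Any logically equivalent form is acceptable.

f(X, Y, Z, W) = ~((((((~X & ~Y) & Z) & ~W) | (((~X & ~Y) & Z) & W)) | (((~X & Y) & ~Z) & W)) | (((X & Y) & Z) & W))

The 0-rows are (0,0,1,0), (0,0,1,1), (0,1,0,1), (1,1,1,1). Take each as a conjunction (¬X·¬Y·Z·¬W, ¬X·¬Y·Z·W, ¬X·Y·¬Z·W, X·Y·Z·W), form their disjunction, and complement — that gives a formula that is 1 everywhere f is.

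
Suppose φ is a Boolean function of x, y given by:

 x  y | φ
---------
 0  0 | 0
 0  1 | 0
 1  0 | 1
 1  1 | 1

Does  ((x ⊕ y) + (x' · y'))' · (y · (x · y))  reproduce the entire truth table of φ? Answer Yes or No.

No

Check the formula against φ row by row:
  x=0, y=0: formula gives 0, φ = 0 ✓
  x=0, y=1: formula gives 0, φ = 0 ✓
  x=1, y=0: formula gives 0, but φ = 1 ✗
Row (1,0) is a counterexample, so the formula is not equivalent to φ.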